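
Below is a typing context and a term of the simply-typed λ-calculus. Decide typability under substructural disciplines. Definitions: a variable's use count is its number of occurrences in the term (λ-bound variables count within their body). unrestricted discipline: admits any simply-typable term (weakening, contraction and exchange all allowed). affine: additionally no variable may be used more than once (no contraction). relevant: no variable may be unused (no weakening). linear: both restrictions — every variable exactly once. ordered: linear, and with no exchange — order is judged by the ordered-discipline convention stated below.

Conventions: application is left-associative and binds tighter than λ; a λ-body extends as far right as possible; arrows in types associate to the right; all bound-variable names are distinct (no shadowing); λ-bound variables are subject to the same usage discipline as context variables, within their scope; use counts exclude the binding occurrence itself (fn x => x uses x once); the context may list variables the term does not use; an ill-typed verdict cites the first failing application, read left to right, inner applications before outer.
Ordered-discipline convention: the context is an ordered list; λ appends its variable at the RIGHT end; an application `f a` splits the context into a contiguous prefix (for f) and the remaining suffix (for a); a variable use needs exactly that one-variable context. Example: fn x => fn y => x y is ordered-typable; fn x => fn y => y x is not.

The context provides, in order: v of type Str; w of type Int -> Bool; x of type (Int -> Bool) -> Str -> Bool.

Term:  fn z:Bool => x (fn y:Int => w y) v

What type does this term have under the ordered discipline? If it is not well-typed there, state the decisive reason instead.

not well-typed under ordered — z left unused
variable uses: v: 1×; w: 1×; x: 1×; z (bound): 0×; y (bound): 1×
left-to-right use order: x, w, y, v
typing: well-typed at Bool -> Bool
across the five disciplines: ordered ✗; linear ✗; affine ✓; relevant ✗; unrestricted ✓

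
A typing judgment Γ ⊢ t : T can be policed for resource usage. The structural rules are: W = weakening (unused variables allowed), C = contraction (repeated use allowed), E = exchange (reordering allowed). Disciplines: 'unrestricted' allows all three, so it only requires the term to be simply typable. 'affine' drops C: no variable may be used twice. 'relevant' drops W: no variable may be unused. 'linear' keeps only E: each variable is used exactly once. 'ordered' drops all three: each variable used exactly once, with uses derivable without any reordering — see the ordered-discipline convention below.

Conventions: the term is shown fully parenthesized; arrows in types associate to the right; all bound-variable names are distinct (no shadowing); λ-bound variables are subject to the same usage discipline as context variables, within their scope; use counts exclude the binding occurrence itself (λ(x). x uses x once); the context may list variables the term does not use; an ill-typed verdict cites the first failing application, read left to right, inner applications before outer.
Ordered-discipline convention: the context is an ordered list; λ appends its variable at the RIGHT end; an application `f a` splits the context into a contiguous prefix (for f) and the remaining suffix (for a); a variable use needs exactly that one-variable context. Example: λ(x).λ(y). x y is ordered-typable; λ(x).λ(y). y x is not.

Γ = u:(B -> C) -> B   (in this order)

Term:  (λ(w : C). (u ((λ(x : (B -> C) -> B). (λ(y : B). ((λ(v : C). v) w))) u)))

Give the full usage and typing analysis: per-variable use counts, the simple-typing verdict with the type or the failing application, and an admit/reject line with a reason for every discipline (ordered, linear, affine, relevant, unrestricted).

variable uses: u ×2; w (λ-bound) ×1; x (λ-bound) ×0; y (λ-bound) ×0; v (λ-bound) ×1
order of uses: u, v, w, u
typing: well-typed at C -> B
ordered: ✗, uses contraction: u ×2; needs weakening: x, y unused
linear: ✗, uses contraction: u ×2; needs weakening: x, y unused
affine: ✗, uses contraction: u ×2
relevant: ✗, needs weakening: x, y unused
unrestricted: ✓, simply typable at C -> B; W, C, E all held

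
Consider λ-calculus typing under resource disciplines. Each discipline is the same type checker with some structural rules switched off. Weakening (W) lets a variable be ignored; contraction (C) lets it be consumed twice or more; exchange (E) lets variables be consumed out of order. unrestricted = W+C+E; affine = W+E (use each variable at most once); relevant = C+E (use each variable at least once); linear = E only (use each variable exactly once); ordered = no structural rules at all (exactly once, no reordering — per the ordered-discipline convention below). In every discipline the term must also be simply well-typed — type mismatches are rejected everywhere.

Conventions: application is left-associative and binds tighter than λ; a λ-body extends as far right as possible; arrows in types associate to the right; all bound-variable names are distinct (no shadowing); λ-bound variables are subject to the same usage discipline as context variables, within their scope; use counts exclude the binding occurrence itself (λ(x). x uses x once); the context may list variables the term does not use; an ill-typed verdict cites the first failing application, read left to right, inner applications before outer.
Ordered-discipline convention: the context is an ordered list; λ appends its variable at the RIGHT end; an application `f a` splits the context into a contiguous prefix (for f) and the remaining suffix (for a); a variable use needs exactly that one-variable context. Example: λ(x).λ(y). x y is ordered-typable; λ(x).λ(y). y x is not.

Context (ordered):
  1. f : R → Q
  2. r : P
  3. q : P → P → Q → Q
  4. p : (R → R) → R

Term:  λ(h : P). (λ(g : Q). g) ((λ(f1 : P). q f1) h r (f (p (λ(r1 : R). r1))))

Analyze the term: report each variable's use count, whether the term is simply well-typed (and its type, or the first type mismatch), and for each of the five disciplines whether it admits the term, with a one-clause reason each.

use counts: f=1, r=1, q=1, p=1, h [bound]=1, g [bound]=1, f1 [bound]=1, r1 [bound]=1
left-to-right use order: g, q, f1, h, r, f, p, r1
typing: the term checks, with type P → Q
ordered: ✗ — needs exchange: uses follow g, q, f1, h, r, f, p, r1
linear: ✓ — exactly-once usage across f, r, q, p, h, g, f1, r1
affine: ✓ — f, r, q, p, h, g, f1, r1: no repeats, contraction unneeded
relevant: ✓ — none of f, r, q, p, h, g, f1, r1 goes unused
unrestricted: ✓ — typability at P → Q is all that's needed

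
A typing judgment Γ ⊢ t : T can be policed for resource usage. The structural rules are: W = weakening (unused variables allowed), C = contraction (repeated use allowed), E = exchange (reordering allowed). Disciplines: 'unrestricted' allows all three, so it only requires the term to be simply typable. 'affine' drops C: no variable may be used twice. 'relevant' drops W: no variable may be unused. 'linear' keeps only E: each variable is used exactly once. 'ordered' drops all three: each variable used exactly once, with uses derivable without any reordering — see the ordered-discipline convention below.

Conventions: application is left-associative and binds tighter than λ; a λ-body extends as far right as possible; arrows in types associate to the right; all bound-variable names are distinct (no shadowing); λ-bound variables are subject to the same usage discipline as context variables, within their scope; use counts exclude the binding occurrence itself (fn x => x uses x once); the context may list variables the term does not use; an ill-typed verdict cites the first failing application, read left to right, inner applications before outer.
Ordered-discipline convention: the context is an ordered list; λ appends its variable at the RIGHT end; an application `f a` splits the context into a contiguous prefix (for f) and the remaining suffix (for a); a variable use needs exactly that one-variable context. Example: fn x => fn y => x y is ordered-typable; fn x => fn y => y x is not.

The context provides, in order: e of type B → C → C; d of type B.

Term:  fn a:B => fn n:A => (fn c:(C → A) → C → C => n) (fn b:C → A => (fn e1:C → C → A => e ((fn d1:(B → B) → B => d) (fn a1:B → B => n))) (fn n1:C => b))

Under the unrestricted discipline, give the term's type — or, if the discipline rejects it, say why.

not well-typed under unrestricted — the type mismatch rejects it
counts: e ×1, d ×1, a (bound) ×0, n (bound) ×2, c (bound) ×0, b (bound) ×1, e1 (bound) ×0, d1 (bound) ×0, a1 (bound) ×0, n1 (bound) ×0
use order (left to right): n, e, d, n, b
typing: ill-typed: an argument (B → B) → A mismatches the expected (B → B) → B
all disciplines: ordered ✗, linear ✗, affine ✗, relevant ✗, unrestricted ✗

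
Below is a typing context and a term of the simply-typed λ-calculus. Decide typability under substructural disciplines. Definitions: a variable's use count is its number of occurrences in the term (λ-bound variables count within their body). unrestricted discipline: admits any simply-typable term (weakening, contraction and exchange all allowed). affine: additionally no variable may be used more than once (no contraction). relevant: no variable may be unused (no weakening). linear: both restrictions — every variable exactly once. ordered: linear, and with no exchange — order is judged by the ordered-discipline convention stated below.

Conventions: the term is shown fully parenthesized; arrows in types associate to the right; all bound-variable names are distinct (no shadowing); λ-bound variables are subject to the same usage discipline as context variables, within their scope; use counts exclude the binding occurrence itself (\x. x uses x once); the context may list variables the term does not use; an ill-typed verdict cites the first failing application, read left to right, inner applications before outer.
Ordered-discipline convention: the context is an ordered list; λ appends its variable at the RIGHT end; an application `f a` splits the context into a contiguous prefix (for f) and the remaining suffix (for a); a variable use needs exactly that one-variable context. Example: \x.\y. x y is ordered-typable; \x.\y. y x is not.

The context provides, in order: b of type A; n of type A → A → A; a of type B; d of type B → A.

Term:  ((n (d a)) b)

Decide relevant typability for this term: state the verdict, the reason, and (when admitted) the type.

yes — b, n, a, d: all used, weakening unneeded; term : A
usage: b: 1×, n: 1×, a: 1×, d: 1×
use order (left to right): n, d, a, b
typing: well-typed at A
summary: ordered ✗ | linear ✓ | affine ✓ | relevant ✓ | unrestricted ✓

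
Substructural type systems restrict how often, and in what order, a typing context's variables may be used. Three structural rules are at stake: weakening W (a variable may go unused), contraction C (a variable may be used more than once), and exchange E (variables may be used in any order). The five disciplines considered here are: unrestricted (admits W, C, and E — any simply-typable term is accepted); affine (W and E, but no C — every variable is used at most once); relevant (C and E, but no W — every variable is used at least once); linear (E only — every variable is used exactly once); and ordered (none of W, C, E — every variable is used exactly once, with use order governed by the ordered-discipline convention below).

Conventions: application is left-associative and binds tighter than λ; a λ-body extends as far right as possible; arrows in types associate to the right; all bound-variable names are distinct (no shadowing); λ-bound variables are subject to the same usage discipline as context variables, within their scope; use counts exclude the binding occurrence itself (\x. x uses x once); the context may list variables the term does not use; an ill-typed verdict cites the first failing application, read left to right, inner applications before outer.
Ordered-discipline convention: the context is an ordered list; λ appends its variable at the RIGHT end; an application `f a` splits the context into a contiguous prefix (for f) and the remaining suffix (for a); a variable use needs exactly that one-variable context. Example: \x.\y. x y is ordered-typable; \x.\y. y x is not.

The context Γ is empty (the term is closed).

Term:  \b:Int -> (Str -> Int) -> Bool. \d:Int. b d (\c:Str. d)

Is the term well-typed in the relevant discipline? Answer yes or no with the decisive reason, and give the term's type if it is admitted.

no — needs weakening: c unused
variable uses: b (λ-bound): 1; d (λ-bound): 2; c (λ-bound): 0
uses in reading order: b, d, d
typing: the term checks, with type (Int -> (Str -> Int) -> Bool) -> Int -> Bool
all disciplines: ordered ✗; linear ✗; affine ✗; relevant ✗; unrestricted ✓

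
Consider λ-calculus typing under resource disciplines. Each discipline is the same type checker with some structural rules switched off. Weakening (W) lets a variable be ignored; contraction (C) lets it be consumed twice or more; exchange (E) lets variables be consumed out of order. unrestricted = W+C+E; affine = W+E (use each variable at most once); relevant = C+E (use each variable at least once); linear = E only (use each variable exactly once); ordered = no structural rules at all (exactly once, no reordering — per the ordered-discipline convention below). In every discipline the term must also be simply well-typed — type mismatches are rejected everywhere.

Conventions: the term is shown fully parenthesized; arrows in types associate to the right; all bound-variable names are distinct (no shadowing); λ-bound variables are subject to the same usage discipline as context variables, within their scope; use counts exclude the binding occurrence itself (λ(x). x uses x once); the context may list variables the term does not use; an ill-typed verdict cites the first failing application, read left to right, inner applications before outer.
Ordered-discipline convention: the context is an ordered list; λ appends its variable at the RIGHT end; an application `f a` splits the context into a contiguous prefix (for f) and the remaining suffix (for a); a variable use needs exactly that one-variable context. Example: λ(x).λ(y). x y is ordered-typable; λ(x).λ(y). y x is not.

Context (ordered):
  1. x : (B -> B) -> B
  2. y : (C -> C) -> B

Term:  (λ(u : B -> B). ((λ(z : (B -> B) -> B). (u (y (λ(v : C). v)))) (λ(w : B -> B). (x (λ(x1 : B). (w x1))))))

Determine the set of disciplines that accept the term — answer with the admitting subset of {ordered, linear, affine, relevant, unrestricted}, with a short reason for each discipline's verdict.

accepted by: affine, unrestricted
variable uses: x ×1, y ×1, u (λ-bound) ×1, z (λ-bound) ×0, v (λ-bound) ×1, w (λ-bound) ×1, x1 (λ-bound) ×1
use order (left to right): u, y, v, x, w, x1
typing: the term checks, with type (B -> B) -> B
ordered: ✗ — unused: z — weakening required
linear: ✗ — unused: z — weakening required
affine: ✓ — no duplicate uses among x, y, u, z, v, w, x1
relevant: ✗ — unused: z — weakening required
unrestricted: ✓ — type-checks ((B -> B) -> B) and nothing is barred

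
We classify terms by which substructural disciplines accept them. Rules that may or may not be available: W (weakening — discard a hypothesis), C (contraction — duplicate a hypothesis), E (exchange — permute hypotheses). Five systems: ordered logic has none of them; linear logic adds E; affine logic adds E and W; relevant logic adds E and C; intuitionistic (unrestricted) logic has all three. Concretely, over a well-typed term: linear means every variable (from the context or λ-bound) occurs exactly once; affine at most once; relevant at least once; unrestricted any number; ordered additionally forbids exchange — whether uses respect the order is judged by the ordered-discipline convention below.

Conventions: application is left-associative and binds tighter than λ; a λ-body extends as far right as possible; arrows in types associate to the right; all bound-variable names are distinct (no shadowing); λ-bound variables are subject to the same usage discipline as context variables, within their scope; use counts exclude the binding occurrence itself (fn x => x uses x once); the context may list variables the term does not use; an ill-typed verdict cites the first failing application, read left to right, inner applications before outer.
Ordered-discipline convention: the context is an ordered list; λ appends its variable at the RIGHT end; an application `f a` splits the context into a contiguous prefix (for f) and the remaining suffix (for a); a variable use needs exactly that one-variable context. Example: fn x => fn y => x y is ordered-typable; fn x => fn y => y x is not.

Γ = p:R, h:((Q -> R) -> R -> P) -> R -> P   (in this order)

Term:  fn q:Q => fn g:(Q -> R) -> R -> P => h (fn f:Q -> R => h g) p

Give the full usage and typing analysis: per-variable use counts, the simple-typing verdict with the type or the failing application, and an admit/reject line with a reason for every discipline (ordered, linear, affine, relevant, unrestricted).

usage: p: 1×, h: 2×, q (λ-bound): 0×, g (λ-bound): 1×, f (λ-bound): 0×
use order (left to right): h, h, g, p
typing: ✓ — Q -> ((Q -> R) -> R -> P) -> P
ordered ✗ (h ×2 used more than once (contraction); q, f left unused)
linear ✗ (h ×2 used more than once (contraction); q, f left unused)
affine ✗ (h ×2 used more than once (contraction))
relevant ✗ (q, f left unused)
unrestricted ✓ (simply typable at Q -> ((Q -> R) -> R -> P) -> P; W, C, E all held)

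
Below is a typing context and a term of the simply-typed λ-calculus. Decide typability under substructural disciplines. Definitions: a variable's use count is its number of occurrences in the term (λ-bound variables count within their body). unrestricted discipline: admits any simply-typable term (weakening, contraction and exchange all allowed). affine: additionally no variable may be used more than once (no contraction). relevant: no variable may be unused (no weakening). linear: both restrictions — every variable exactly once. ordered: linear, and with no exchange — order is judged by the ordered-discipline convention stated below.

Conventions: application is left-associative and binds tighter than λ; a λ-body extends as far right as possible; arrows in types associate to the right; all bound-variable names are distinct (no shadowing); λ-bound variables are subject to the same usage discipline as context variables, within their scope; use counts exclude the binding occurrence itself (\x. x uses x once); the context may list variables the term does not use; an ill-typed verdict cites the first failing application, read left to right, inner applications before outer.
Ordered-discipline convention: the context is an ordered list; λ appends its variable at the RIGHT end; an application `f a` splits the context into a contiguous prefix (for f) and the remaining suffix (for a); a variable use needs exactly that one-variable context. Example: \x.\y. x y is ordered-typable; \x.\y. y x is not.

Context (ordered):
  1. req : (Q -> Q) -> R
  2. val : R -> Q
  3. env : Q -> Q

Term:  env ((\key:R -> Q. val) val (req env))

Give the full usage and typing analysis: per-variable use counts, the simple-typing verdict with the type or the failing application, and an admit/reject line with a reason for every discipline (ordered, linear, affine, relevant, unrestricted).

use counts: req ×1; val ×2; env ×2; key (bound) ×0
uses in reading order: env, val, val, req, env
typing: the term checks, with type Q
ordered: ✗, uses contraction: val ×2, env ×2; needs weakening: key unused
linear: ✗, uses contraction: val ×2, env ×2; needs weakening: key unused
affine: ✗, uses contraction: val ×2, env ×2
relevant: ✗, needs weakening: key unused
unrestricted: ✓, simply typable at Q; W, C, E all held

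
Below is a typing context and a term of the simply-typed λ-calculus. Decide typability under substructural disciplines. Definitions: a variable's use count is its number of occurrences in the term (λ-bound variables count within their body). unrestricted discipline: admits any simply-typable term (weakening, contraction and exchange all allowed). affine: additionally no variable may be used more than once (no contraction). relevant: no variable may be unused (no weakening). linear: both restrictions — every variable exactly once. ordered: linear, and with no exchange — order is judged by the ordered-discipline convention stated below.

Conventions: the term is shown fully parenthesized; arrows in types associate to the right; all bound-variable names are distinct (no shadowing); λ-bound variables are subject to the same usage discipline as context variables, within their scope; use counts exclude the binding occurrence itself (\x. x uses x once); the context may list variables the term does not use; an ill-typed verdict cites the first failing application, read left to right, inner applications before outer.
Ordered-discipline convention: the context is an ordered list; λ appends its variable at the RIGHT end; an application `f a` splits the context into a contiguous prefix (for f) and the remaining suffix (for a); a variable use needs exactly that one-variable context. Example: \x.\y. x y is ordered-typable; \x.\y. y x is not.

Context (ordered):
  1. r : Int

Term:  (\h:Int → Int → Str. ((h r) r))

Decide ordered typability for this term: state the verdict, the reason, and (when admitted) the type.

no — uses contraction: r ×2
use counts: r: 2; h (λ-bound): 1
use order (left to right): h, r, r
typing: ✓ — (Int → Int → Str) → Str
across the five disciplines: ordered ✗ | linear ✗ | affine ✗ | relevant ✓ | unrestricted ✓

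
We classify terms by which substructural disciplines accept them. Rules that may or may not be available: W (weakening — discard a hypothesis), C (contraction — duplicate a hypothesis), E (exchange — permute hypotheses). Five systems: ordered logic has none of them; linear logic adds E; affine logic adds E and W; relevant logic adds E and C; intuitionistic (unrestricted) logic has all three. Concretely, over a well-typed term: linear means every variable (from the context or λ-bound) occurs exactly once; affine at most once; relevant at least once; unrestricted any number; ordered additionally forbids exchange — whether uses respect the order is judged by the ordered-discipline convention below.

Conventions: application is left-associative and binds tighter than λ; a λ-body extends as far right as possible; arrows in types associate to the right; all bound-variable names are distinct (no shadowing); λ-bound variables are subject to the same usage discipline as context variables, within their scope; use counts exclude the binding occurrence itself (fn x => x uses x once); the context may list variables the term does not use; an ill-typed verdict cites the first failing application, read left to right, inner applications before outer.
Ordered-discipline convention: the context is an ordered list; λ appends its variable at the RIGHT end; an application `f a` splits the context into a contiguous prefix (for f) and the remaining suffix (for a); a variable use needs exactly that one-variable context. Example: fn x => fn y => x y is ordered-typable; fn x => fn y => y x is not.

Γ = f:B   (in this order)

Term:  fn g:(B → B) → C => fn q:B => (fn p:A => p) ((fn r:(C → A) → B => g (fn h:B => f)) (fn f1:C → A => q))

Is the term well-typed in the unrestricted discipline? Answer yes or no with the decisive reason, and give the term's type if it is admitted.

no — not simply typable
use counts: f: 1×; g [bound]: 1×; q [bound]: 1×; p [bound]: 1×; r [bound]: 0×; h [bound]: 0×; f1 [bound]: 0×
use order (left to right): p, g, f, q
typing: ill-typed: an argument C mismatches the expected A
per-discipline verdicts: ordered ✗; linear ✗; affine ✗; relevant ✗; unrestricted ✗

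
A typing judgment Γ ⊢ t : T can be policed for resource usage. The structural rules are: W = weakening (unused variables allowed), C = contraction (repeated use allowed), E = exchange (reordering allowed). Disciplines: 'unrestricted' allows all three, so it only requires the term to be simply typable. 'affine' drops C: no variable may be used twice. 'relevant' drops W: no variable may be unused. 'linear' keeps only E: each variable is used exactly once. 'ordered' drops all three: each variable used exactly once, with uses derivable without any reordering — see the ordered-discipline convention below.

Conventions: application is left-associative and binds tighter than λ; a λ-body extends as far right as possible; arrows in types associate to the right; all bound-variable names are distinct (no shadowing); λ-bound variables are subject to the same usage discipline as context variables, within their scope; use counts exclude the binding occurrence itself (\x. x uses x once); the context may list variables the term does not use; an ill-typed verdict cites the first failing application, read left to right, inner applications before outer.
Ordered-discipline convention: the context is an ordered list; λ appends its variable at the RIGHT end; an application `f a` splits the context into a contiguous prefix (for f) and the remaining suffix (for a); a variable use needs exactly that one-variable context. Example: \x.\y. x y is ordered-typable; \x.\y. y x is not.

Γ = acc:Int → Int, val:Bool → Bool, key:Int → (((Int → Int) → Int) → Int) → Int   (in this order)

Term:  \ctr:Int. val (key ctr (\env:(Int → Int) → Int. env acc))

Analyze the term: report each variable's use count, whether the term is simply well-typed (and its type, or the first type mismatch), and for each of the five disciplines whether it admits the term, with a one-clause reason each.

usage: acc ×1; val ×1; key ×1; ctr [bound] ×1; env [bound] ×1
uses in reading order: val, key, ctr, env, acc
typing: ill-typed: a function awaiting Bool gets Int
ordered: ✗ — the type mismatch rejects it
linear: ✗ — not simply typable
affine: ✗ — fails simple typing
relevant: ✗ — a type mismatch blocks all five
unrestricted: ✗ — the type mismatch rejects it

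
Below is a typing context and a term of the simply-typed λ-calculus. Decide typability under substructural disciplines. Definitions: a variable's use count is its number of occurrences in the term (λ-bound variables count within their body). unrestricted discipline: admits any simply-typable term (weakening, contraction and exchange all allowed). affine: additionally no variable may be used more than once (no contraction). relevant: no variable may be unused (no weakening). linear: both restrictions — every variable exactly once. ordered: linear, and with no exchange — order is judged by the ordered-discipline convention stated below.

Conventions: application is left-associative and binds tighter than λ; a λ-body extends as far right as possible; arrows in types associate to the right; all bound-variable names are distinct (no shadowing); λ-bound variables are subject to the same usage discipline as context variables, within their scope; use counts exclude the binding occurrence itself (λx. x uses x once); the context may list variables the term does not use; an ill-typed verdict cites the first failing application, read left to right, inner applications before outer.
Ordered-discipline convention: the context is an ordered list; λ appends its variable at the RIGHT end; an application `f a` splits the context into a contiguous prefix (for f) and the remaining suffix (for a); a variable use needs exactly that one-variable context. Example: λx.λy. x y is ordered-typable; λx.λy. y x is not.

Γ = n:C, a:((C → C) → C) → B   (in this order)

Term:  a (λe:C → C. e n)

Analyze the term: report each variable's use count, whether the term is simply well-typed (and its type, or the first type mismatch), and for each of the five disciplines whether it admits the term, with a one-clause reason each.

use counts: n: 1×, a: 1×, e (λ-bound): 1×
uses in reading order: a, e, n
typing: ✓ — B
ordered ✗ (needs exchange: uses follow a, e, n)
linear ✓ (each of n, a, e used exactly once)
affine ✓ (none of n, a, e used more than once)
relevant ✓ (n, a, e: all used, weakening unneeded)
unrestricted ✓ (simply typable at B; W, C, E all held)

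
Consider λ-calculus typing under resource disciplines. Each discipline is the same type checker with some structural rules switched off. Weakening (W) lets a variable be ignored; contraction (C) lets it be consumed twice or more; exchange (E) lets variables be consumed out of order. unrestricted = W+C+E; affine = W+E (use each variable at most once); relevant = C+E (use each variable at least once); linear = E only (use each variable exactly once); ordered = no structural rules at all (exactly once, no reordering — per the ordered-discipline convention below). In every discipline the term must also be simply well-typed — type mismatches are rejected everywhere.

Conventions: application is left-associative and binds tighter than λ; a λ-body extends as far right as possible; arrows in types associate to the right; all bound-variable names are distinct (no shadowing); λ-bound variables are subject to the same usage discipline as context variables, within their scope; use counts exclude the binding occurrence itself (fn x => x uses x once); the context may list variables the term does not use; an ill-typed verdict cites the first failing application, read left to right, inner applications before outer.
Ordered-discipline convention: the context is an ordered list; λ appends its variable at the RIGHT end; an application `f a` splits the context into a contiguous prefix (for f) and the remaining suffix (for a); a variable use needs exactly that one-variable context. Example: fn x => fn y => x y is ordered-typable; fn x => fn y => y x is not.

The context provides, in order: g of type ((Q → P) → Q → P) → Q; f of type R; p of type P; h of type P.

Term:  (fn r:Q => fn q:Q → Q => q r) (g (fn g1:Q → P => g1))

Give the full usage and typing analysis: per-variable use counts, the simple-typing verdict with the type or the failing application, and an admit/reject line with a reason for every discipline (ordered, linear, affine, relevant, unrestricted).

variable uses: g ×1, f ×0, p ×0, h ×0, r (bound) ×1, q (bound) ×1, g1 (bound) ×1
uses in reading order: q, r, g, g1
typing: well-typed — term : (Q → Q) → Q
ordered: ✗ — f, p, h never used (weakening)
linear: ✗ — f, p, h never used (weakening)
affine: ✓ — at most one use each (g, f, p, h, r, q, g1)
relevant: ✗ — f, p, h never used (weakening)
unrestricted: ✓ — simply typable at (Q → Q) → Q; W, C, E all held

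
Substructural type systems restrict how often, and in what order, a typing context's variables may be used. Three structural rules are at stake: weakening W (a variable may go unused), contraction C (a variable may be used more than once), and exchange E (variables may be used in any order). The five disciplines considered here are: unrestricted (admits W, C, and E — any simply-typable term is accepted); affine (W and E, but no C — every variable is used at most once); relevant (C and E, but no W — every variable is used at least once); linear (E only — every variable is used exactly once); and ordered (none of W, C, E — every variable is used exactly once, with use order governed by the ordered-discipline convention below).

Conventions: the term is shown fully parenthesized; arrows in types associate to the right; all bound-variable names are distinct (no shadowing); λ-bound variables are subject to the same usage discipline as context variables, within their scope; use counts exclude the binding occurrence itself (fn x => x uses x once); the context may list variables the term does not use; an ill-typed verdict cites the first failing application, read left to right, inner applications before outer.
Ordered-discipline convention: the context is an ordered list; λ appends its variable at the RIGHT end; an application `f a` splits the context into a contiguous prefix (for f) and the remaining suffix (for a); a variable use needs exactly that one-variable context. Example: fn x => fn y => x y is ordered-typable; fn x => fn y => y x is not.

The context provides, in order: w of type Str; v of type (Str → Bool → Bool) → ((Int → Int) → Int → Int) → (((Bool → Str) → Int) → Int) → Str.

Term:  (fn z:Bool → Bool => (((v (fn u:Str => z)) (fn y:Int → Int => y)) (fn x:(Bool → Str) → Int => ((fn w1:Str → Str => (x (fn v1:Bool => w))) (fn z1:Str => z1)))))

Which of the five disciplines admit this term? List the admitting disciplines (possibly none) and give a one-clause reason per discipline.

admitted in: affine, unrestricted
variable uses: w: 1; v: 1; z (λ-bound): 1; u (λ-bound): 0; y (λ-bound): 1; x (λ-bound): 1; w1 (λ-bound): 0; v1 (λ-bound): 0; z1 (λ-bound): 1
left-to-right use order: v, z, y, x, w, z1
typing: the term checks, with type (Bool → Bool) → Str
ordered: ✗, u, w1, v1 never used (weakening)
linear: ✗, u, w1, v1 never used (weakening)
affine: ✓, at most one use each (w, v, z, u, y, x, w1, v1, z1)
relevant: ✗, u, w1, v1 never used (weakening)
unrestricted: ✓, typability at (Bool → Bool) → Str is all that's needed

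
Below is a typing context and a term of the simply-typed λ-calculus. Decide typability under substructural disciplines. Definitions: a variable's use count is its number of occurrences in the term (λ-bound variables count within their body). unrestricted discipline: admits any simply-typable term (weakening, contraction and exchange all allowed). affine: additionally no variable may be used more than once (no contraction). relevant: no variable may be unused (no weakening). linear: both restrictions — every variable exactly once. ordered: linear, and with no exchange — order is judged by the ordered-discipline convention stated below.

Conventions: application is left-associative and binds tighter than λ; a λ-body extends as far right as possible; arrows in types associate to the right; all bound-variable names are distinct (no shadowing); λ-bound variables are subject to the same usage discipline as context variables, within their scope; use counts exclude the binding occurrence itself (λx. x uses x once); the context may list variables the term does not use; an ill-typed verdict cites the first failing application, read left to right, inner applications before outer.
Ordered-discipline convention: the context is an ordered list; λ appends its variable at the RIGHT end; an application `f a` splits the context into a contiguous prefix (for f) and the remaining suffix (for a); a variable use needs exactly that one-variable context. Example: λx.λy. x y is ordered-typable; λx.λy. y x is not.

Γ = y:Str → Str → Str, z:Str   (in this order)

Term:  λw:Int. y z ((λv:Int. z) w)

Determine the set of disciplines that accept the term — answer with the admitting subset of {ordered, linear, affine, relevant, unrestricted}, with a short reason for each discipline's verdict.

admitted by: unrestricted
counts: y ×1, z ×2, w (bound) ×1, v (bound) ×0
order of uses: y, z, z, w
typing: the term checks, with type Int → Str
ordered: ✗, z ×2 used more than once (contraction); unused: v — weakening required
linear: ✗, z ×2 used more than once (contraction); unused: v — weakening required
affine: ✗, z ×2 used more than once (contraction)
relevant: ✗, unused: v — weakening required
unrestricted: ✓, type-checks (Int → Str) and nothing is barred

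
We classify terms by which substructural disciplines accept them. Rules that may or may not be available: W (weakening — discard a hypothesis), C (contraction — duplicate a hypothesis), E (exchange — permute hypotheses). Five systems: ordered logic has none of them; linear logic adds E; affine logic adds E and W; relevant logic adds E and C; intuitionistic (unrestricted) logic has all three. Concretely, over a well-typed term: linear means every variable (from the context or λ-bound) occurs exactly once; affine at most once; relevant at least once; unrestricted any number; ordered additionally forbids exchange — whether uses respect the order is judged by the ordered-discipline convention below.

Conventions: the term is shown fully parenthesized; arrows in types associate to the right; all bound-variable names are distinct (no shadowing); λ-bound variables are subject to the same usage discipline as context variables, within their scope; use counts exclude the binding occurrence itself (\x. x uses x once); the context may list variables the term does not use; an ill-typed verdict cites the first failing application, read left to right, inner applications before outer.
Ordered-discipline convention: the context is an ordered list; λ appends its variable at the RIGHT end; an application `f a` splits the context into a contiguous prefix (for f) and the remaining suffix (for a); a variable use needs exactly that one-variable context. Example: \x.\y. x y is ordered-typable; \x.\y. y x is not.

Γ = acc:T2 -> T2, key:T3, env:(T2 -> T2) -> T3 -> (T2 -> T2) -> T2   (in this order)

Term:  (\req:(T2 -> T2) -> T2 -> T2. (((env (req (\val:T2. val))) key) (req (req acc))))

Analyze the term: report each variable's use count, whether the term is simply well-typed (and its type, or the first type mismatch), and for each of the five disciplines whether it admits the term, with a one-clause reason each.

variable uses: acc: 1×, key: 1×, env: 1×, req (λ-bound): 3×, val (λ-bound): 1×
order of uses: env, req, val, key, req, req, acc
typing: well-typed at ((T2 -> T2) -> T2 -> T2) -> T2
ordered: ✗, req ×3 used more than once (contraction)
linear: ✗, req ×3 used more than once (contraction)
affine: ✗, req ×3 used more than once (contraction)
relevant: ✓, at least one use each (acc, key, env, req, val)
unrestricted: ✓, typability at ((T2 -> T2) -> T2 -> T2) -> T2 is all that's needed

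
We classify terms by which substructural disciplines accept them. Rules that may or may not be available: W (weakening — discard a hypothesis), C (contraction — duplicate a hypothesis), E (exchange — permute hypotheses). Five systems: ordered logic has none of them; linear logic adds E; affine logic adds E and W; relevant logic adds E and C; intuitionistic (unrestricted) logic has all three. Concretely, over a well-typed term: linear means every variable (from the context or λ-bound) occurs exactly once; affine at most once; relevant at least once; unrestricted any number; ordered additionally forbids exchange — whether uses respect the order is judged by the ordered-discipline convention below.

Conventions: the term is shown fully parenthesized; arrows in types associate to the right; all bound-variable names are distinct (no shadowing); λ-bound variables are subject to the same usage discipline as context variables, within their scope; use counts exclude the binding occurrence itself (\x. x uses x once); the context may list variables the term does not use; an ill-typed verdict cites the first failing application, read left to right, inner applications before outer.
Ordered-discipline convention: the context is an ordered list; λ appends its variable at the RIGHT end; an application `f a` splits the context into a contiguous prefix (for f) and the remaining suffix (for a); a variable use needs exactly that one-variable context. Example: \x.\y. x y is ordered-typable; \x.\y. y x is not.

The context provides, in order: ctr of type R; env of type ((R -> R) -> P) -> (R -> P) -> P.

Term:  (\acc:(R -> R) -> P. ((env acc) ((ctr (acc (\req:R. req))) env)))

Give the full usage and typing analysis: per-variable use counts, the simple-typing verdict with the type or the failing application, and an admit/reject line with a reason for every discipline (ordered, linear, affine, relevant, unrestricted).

variable uses: ctr: 1×, env: 2×, acc (bound): 2×, req (bound): 1×
use order (left to right): env, acc, ctr, acc, req, env
typing: ill-typed: non-arrow in function slot: R
ordered ✗ (not simply typable)
linear ✗ (fails simple typing)
affine ✗ (a type mismatch blocks all five)
relevant ✗ (the type mismatch rejects it)
unrestricted ✗ (not simply typable)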